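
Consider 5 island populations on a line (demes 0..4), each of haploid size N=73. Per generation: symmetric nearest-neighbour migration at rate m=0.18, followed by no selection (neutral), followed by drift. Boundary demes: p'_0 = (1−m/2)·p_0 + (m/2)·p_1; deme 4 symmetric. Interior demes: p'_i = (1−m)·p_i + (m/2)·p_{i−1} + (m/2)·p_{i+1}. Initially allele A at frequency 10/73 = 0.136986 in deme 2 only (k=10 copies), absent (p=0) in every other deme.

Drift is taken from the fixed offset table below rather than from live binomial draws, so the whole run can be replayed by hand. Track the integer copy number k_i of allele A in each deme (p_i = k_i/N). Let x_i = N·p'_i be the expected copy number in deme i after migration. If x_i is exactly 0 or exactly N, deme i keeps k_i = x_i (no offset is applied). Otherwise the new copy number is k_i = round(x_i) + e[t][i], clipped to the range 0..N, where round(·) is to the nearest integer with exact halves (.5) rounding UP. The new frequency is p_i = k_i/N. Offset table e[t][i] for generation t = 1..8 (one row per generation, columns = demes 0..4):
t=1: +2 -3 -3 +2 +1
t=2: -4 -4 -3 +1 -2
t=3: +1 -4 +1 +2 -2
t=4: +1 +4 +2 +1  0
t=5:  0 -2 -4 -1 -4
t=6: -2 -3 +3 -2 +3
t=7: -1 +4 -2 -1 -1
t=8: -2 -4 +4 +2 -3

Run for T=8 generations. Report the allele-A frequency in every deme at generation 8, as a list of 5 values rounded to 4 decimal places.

t=0: k=[0 0 10 0 0]
t=1: x=[0.0000 0.9000 8.2000 0.9000 0.0000] k=[0 0 5 3 0]
t=2: x=[0.0000 0.4500 4.3700 2.9100 0.2700] k=[0 0 1 4 0]
t=3: x=[0.0000 0.0900 1.1800 3.3700 0.3600] k=[0 0 2 5 0]
t=4: x=[0.0000 0.1800 2.0900 4.2800 0.4500] k=[0 4 4 5 0]
t=5: x=[0.3600 3.6400 4.0900 4.4600 0.4500] k=[0 2 0 3 0]
t=6: x=[0.1800 1.6400 0.4500 2.4600 0.2700] k=[0 0 3 0 3]
t=7: x=[0.0000 0.2700 2.4600 0.5400 2.7300] k=[0 4 0 0 2]
t=8: x=[0.3600 3.2800 0.3600 0.1800 1.8200] k=[0 0 4 2 0]

[0.0000, 0.0000, 0.0548, 0.0274, 0.0000]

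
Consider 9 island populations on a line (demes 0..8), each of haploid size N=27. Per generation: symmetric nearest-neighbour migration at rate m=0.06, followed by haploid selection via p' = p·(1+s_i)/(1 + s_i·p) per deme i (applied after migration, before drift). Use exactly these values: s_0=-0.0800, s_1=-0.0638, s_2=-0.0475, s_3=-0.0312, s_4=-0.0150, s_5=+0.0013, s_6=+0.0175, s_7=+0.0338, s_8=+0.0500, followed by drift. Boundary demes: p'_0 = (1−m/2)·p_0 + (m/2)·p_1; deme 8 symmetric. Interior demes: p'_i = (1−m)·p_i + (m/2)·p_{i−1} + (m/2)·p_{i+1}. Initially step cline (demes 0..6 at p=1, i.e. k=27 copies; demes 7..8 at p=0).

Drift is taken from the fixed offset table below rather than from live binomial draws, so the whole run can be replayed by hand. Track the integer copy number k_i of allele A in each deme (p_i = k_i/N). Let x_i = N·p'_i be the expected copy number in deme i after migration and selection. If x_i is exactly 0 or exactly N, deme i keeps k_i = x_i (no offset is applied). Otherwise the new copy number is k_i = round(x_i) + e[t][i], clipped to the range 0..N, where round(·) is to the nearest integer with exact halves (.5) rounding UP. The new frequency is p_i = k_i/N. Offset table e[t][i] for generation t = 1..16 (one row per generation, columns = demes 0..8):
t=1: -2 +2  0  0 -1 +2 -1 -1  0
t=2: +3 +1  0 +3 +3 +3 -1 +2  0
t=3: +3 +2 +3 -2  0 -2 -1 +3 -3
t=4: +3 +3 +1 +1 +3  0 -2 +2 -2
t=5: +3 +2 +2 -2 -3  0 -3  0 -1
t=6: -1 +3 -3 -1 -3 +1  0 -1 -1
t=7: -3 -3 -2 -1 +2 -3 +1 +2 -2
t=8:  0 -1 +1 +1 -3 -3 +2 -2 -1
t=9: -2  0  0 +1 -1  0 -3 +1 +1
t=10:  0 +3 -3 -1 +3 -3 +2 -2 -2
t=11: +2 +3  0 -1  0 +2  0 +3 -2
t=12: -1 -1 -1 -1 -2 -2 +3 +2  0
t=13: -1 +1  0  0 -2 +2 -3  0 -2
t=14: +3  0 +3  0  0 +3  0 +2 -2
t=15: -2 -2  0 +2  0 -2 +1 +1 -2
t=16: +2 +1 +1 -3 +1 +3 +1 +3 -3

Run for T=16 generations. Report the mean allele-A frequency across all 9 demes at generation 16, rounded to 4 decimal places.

t=0: k=[27 27 27 27 27 27 27 0 0]
t=1: x=[27.0000 27.0000 27.0000 27.0000 27.0000 27.0000 26.2035 0.8365 0.0000] k=[27 27 27 27 27 27 25 0 0]
t=2: x=[27.0000 27.0000 27.0000 27.0000 27.0000 26.9401 24.3517 0.7746 0.0000] k=[27 27 27 27 27 27 23 3 0]
t=3: x=[27.0000 27.0000 27.0000 27.0000 27.0000 26.8802 22.5845 3.6128 0.0945] k=[27 27 27 27 27 25 22 7 0]
t=4: x=[27.0000 27.0000 27.0000 27.0000 26.9391 24.9724 21.7141 7.4175 0.2204] k=[27 27 27 27 27 25 20 9 0]
t=5: x=[27.0000 27.0000 27.0000 27.0000 26.9391 24.9125 19.9111 9.2612 0.2834] k=[27 27 27 27 24 25 17 9 0]
t=6: x=[27.0000 27.0000 27.0000 26.9071 24.0809 24.7327 17.1090 9.1702 0.2834] k=[27 27 27 26 21 26 17 8 0]
t=7: x=[27.0000 27.0000 26.9685 25.8455 21.2317 25.5817 17.1090 8.2188 0.2519] k=[27 27 25 25 23 23 18 10 0]
t=8: x=[27.0000 26.9359 24.9705 24.8789 23.0089 22.8546 18.0143 10.1497 0.3148] k=[27 26 26 26 20 20 20 8 0]
t=9: x=[26.9674 25.9664 25.9521 25.7837 20.1027 20.0067 19.7325 8.3100 0.2519] k=[25 26 26 27 19 20 17 9 1]
t=10: x=[24.8722 25.9027 25.9834 26.7214 19.1864 19.8868 16.9597 9.2005 1.2990] k=[25 27 23 26 22 17 19 7 0]
t=11: x=[24.9044 26.8078 23.0487 25.7528 21.9078 17.2181 18.6802 7.3261 0.2204] k=[27 27 23 25 22 19 19 10 0]
t=12: x=[27.0000 26.8719 23.0176 24.7864 21.9381 19.0973 18.8292 10.1799 0.3148] k=[27 26 22 24 20 17 22 12 0]
t=13: x=[26.9674 25.8389 21.9843 23.7300 19.9516 17.2481 21.6251 12.1618 0.3777] k=[26 27 22 24 18 19 19 12 0]
t=14: x=[25.9489 26.8078 22.0152 23.6685 18.1202 18.9773 18.8888 12.0715 0.3777] k=[27 27 25 24 18 22 19 14 0]
t=15: x=[27.0000 26.9359 24.9393 23.7607 18.2106 21.7955 19.0377 13.9542 0.4407] k=[27 25 25 26 18 20 20 15 0]
t=16: x=[26.9348 24.9379 24.9393 25.6911 18.2106 19.9468 19.9408 14.9223 0.4721] k=[27 26 26 23 19 23 21 18 0]

0.7531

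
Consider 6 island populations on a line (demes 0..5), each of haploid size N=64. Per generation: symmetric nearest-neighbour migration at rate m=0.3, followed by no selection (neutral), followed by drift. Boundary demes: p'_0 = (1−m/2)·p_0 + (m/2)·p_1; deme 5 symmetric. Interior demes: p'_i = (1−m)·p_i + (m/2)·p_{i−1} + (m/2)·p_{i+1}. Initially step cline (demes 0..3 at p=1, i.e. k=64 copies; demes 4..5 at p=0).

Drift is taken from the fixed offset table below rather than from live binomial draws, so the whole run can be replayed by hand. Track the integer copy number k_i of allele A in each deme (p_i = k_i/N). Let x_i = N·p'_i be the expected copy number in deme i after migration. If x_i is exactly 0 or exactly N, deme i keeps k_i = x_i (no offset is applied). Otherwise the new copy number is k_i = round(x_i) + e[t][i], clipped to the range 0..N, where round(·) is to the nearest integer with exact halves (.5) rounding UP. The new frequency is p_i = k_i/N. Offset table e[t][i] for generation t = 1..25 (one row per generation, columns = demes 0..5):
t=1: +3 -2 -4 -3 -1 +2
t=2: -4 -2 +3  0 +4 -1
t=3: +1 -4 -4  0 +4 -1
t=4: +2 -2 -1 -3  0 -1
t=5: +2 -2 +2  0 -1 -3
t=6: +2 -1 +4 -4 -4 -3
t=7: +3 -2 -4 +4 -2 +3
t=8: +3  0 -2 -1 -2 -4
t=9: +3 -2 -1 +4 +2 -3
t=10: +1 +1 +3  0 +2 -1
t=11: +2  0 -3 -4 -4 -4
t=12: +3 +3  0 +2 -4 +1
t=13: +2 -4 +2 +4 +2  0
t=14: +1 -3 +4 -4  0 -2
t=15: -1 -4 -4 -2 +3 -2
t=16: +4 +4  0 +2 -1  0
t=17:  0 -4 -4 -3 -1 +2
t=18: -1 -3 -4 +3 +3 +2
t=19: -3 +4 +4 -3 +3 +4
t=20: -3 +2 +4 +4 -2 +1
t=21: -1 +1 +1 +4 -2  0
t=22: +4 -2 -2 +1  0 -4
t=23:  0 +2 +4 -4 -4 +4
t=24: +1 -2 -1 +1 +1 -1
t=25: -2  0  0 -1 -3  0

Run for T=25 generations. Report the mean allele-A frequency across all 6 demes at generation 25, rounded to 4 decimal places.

t=0: k=[64 64 64 64 0 0]
t=1: x=[64.0000 64.0000 64.0000 54.4000 9.6000 0.0000] k=[64 64 64 51 9 0]
t=2: x=[64.0000 64.0000 62.0500 46.6500 13.9500 1.3500] k=[64 64 64 47 18 0]
t=3: x=[64.0000 64.0000 61.4500 45.2000 19.6500 2.7000] k=[64 64 57 45 24 2]
t=4: x=[64.0000 62.9500 56.2500 43.6500 23.8500 5.3000] k=[64 61 55 41 24 4]
t=5: x=[63.5500 60.5500 53.8000 40.5500 23.5500 7.0000] k=[64 59 56 41 23 4]
t=6: x=[63.2500 59.3000 54.2000 40.5500 22.8500 6.8500] k=[64 58 58 37 19 4]
t=7: x=[63.1000 58.9000 54.8500 37.4500 19.4500 6.2500] k=[64 57 51 41 17 9]
t=8: x=[62.9500 57.1500 50.4000 38.9000 19.4000 10.2000] k=[64 57 48 38 17 6]
t=9: x=[62.9500 56.7000 47.8500 36.3500 18.5000 7.6500] k=[64 55 47 40 21 5]
t=10: x=[62.6500 55.1500 47.1500 38.2000 21.4500 7.4000] k=[64 56 50 38 23 6]
t=11: x=[62.8000 56.3000 49.1000 37.5500 22.7000 8.5500] k=[64 56 46 34 19 5]
t=12: x=[62.8000 55.7000 45.7000 33.5500 19.1500 7.1000] k=[64 59 46 36 15 8]
t=13: x=[63.2500 57.8000 46.4500 34.3500 17.1000 9.0500] k=[64 54 48 38 19 9]
t=14: x=[62.5000 54.6000 47.4000 36.6500 20.3500 10.5000] k=[64 52 51 33 20 9]
t=15: x=[62.2000 53.6500 48.4500 33.7500 20.3000 10.6500] k=[61 50 44 32 23 9]
t=16: x=[59.3500 50.7500 43.1000 32.4500 22.2500 11.1000] k=[63 55 43 34 21 11]
t=17: x=[61.8000 54.4000 43.4500 33.4000 21.4500 12.5000] k=[62 50 39 30 20 15]
t=18: x=[60.2000 50.1500 39.3000 29.8500 20.7500 15.7500] k=[59 47 35 33 24 18]
t=19: x=[57.2000 47.0000 36.5000 31.9500 24.4500 18.9000] k=[54 51 41 29 27 23]
t=20: x=[53.5500 49.9500 40.7000 30.5000 26.7000 23.6000] k=[51 52 45 35 25 25]
t=21: x=[51.1500 50.8000 44.5500 35.0000 26.5000 25.0000] k=[50 52 46 39 25 25]
t=22: x=[50.3000 50.8000 45.8500 37.9500 27.1000 25.0000] k=[54 49 44 39 27 21]
t=23: x=[53.2500 49.0000 44.0000 37.9500 27.9000 21.9000] k=[53 51 48 34 24 26]
t=24: x=[52.7000 50.8500 46.3500 34.6000 25.8000 25.7000] k=[54 49 45 36 27 25]
t=25: x=[53.2500 49.1500 44.2500 36.0000 28.0500 25.3000] k=[51 49 44 35 25 25]

0.5964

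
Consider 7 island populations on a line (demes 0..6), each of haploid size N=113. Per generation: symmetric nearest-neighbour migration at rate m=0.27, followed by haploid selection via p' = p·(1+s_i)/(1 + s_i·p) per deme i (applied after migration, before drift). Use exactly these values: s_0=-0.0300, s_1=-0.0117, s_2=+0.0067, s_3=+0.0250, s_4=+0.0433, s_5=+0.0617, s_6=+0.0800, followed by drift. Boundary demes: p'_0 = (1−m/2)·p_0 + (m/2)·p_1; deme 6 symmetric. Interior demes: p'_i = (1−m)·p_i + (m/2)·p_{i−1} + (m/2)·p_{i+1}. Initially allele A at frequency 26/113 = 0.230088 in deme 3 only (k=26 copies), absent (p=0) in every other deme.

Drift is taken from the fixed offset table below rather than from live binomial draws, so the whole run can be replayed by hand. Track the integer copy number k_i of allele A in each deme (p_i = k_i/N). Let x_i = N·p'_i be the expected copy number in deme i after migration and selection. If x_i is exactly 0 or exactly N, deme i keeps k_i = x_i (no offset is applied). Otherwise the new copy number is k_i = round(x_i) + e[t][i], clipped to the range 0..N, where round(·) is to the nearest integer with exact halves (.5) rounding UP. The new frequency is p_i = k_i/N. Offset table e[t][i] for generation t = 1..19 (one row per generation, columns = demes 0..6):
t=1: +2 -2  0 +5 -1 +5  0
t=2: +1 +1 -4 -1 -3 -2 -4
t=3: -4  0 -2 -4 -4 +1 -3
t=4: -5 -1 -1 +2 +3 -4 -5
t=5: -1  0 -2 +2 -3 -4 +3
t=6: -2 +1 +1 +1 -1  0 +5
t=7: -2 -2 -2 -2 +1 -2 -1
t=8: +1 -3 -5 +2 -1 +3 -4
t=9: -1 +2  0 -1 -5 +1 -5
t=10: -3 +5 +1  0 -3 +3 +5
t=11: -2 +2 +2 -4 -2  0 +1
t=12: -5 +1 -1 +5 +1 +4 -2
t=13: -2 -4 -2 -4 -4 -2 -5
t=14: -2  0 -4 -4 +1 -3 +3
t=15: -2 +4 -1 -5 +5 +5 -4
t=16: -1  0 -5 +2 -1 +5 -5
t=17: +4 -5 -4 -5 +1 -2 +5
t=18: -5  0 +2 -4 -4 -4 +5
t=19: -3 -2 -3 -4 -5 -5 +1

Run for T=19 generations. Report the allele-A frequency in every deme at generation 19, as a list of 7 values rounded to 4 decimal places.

t=0: k=[0 0 0 26 0 0 0]
t=1: x=[0.0000 0.0000 3.5328 19.3731 3.6571 0.0000 0.0000] k=[0 0 4 24 3 0 0]
t=2: x=[0.0000 0.5337 6.1990 18.8496 5.6534 0.4299 0.0000] k=[0 2 2 18 3 0 0]
t=3: x=[0.2619 1.7101 4.1868 14.1172 4.8115 0.4299 0.0000] k=[0 2 2 10 1 1 0]
t=4: x=[0.2619 1.7101 3.1001 7.8842 2.3089 0.9179 0.1458] k=[0 1 2 10 5 0 0]
t=5: x=[0.1310 0.9884 2.9642 8.4357 5.2065 0.7164 0.0000] k=[0 1 1 10 2 0 0]
t=6: x=[0.1310 0.8550 2.2295 7.8842 2.9285 0.2866 0.0000] k=[0 2 3 9 2 0 0]
t=7: x=[0.2619 1.8435 3.6988 7.4142 2.7880 0.2866 0.0000] k=[0 0 2 5 4 0 0]
t=8: x=[0.0000 0.2668 2.1490 4.5670 3.7455 0.5731 0.0000] k=[0 0 0 7 3 4 0]
t=9: x=[0.0000 0.0000 0.9513 5.6460 3.8287 3.5238 0.5830] k=[0 0 1 5 0 5 0]
t=10: x=[0.0000 0.1334 1.4143 3.8764 1.4077 3.8675 0.7287] k=[0 5 2 4 0 7 6]
t=11: x=[0.6549 3.8757 2.6925 3.2674 1.5484 6.2650 6.5971] k=[0 6 5 0 0 6 8]
t=12: x=[0.7859 4.9985 4.4887 0.6918 0.8448 5.7797 8.3030] k=[0 6 3 6 2 10 6]
t=13: x=[0.7859 4.7314 3.8347 5.1756 3.7715 8.8565 7.0306] k=[0 1 2 1 0 7 2]
t=14: x=[0.1310 0.9884 1.7414 1.0248 1.1263 5.6952 2.8835] k=[0 1 0 0 2 3 6]
t=15: x=[0.1310 0.7215 0.1359 0.2767 1.9444 3.4656 6.0188] k=[0 5 0 0 7 8 2]
t=16: x=[0.6549 3.6087 0.6795 0.9684 6.4427 7.4616 3.0288] k=[0 4 0 3 5 12 0]
t=17: x=[0.5239 2.8867 0.9513 2.9348 5.9079 9.9658 1.7476] k=[5 0 0 0 7 8 7]
t=18: x=[4.2001 0.6671 0.0000 0.9684 6.4427 8.1724 7.6671] k=[0 1 0 0 2 4 13]
t=19: x=[0.1310 0.7215 0.1359 0.2767 2.0850 5.2360 12.6225] k=[0 0 0 0 0 0 14]

[0.0000, 0.0000, 0.0000, 0.0000, 0.0000, 0.0000, 0.1239]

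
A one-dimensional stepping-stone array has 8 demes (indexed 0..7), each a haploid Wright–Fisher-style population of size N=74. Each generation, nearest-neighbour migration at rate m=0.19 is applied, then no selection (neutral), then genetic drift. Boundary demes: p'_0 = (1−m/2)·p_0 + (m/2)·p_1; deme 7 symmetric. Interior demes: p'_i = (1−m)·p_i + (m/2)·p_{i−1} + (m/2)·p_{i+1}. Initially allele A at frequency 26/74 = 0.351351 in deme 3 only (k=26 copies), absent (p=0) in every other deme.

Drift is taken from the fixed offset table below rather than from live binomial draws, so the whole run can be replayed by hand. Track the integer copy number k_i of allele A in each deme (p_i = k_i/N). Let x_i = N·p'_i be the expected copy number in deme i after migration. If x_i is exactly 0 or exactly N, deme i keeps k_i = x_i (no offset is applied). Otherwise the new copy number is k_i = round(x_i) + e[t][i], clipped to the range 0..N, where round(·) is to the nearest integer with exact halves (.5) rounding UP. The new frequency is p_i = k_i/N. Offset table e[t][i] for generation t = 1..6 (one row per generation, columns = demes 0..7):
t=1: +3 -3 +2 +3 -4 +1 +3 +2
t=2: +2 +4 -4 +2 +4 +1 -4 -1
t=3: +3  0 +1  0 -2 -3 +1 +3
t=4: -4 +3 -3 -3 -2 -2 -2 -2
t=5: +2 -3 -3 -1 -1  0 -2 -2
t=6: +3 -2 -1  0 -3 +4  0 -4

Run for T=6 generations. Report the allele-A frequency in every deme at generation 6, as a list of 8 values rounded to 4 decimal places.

[0.0811, 0.0000, 0.0135, 0.1081, 0.0000, 0.0541, 0.0000, 0.0000]

t=0: k=[0 0 0 26 0 0 0 0]
t=1: x=[0.0000 0.0000 2.4700 21.0600 2.4700 0.0000 0.0000 0.0000] k=[0 0 4 24 0 0 0 0]
t=2: x=[0.0000 0.3800 5.5200 19.8200 2.2800 0.0000 0.0000 0.0000] k=[0 4 2 22 6 0 0 0]
t=3: x=[0.3800 3.4300 4.0900 18.5800 6.9500 0.5700 0.0000 0.0000] k=[3 3 5 19 5 0 0 0]
t=4: x=[3.0000 3.1900 6.1400 16.3400 5.8550 0.4750 0.0000 0.0000] k=[0 6 3 13 4 0 0 0]
t=5: x=[0.5700 5.1450 4.2350 11.1950 4.4750 0.3800 0.0000 0.0000] k=[3 2 1 10 3 0 0 0]
t=6: x=[2.9050 2.0000 1.9500 8.4800 3.3800 0.2850 0.0000 0.0000] k=[6 0 1 8 0 4 0 0]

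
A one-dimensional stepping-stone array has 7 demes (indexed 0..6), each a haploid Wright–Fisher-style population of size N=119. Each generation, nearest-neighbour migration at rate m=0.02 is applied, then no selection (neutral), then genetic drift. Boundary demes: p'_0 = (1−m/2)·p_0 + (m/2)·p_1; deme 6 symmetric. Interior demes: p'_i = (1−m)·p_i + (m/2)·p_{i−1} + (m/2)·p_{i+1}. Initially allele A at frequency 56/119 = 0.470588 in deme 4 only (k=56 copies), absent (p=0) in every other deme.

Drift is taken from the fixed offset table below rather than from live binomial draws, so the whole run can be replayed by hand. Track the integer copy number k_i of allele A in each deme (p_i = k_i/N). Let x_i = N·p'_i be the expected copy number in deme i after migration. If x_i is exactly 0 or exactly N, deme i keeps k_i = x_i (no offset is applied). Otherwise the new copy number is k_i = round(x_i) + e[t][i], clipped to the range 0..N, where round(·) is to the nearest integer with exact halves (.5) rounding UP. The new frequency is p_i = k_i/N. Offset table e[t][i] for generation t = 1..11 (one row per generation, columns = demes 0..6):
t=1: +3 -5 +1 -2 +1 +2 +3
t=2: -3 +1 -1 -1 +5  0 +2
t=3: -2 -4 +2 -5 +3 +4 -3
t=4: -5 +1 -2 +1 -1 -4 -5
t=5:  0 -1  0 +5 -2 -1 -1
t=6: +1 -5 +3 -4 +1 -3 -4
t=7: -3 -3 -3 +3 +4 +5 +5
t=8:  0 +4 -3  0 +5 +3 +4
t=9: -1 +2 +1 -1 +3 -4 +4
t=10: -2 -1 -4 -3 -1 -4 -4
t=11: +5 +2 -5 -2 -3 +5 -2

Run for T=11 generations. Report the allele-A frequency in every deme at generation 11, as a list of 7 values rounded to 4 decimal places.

[0.0000, 0.0000, 0.0000, 0.0336, 0.5042, 0.0924, 0.0588]

t=0: k=[0 0 0 0 56 0 0]
t=1: x=[0.0000 0.0000 0.0000 0.5600 54.8800 0.5600 0.0000] k=[0 0 0 0 56 3 0]
t=2: x=[0.0000 0.0000 0.0000 0.5600 54.9100 3.5000 0.0300] k=[0 0 0 0 60 4 2]
t=3: x=[0.0000 0.0000 0.0000 0.6000 58.8400 4.5400 2.0200] k=[0 0 0 0 62 9 0]
t=4: x=[0.0000 0.0000 0.0000 0.6200 60.8500 9.4400 0.0900] k=[0 0 0 2 60 5 0]
t=5: x=[0.0000 0.0000 0.0200 2.5600 58.8700 5.5000 0.0500] k=[0 0 0 8 57 5 0]
t=6: x=[0.0000 0.0000 0.0800 8.4100 55.9900 5.4700 0.0500] k=[0 0 3 4 57 2 0]
t=7: x=[0.0000 0.0300 2.9800 4.5200 55.9200 2.5300 0.0200] k=[0 0 0 8 60 8 5]
t=8: x=[0.0000 0.0000 0.0800 8.4400 58.9600 8.4900 5.0300] k=[0 0 0 8 64 11 9]
t=9: x=[0.0000 0.0000 0.0800 8.4800 62.9100 11.5100 9.0200] k=[0 0 1 7 66 8 13]
t=10: x=[0.0000 0.0100 1.0500 7.5300 64.8300 8.6300 12.9500] k=[0 0 0 5 64 5 9]
t=11: x=[0.0000 0.0000 0.0500 5.5400 62.8200 5.6300 8.9600] k=[0 0 0 4 60 11 7]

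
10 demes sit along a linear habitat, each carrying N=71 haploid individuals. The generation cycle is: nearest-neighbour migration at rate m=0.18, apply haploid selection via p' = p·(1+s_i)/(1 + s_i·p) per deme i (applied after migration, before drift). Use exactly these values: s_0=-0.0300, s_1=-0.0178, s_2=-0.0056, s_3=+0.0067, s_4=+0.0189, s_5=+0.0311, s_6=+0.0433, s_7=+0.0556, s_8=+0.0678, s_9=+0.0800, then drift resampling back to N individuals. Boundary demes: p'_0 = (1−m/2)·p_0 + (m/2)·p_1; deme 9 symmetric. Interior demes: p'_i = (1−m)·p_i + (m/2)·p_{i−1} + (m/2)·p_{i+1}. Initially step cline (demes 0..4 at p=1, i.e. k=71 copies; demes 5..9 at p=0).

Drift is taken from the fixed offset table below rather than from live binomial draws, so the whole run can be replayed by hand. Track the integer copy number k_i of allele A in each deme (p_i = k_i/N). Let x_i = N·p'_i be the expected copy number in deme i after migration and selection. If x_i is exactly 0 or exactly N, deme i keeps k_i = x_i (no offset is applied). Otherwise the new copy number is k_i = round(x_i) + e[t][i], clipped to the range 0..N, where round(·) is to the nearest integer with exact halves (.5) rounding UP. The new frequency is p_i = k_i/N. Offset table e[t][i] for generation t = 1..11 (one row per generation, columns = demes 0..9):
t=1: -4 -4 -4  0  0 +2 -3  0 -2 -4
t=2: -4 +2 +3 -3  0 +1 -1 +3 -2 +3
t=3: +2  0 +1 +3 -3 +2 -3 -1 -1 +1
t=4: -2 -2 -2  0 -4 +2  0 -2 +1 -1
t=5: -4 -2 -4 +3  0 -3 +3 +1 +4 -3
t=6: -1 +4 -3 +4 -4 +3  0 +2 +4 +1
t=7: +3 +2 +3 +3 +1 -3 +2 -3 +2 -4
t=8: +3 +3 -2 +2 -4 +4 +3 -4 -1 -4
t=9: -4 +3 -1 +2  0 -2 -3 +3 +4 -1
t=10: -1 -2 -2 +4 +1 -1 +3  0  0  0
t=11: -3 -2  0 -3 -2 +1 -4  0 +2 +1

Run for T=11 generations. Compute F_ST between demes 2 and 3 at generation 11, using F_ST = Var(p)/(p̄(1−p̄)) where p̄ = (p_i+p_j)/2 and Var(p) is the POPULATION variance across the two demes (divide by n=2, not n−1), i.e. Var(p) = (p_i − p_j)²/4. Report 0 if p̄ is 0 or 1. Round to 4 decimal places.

t=0: k=[71 71 71 71 71 0 0 0 0 0]
t=1: x=[71.0000 71.0000 71.0000 71.0000 64.7180 6.5703 0.0000 0.0000 0.0000 0.0000] k=[71 71 71 71 65 9 0 0 0 0]
t=2: x=[71.0000 71.0000 71.0000 70.4636 60.6664 13.5629 0.8447 0.0000 0.0000 0.0000] k=[71 71 71 67 61 15 0 0 0 0]
t=3: x=[71.0000 71.0000 70.6380 66.8462 57.6047 18.2014 1.4073 0.0000 0.0000 0.0000] k=[71 71 71 70 55 20 0 0 0 0]
t=4: x=[71.0000 71.0000 70.9095 68.7546 53.4486 21.8100 1.8759 0.0000 0.0000 0.0000] k=[71 71 69 69 49 24 2 0 0 0]
t=5: x=[71.0000 70.8167 69.1700 67.2239 48.8364 24.7616 3.9554 0.1900 0.0000 0.0000] k=[71 69 65 70 49 22 7 1 0 0]
t=6: x=[70.8144 68.7817 65.7829 67.6812 48.7471 23.5596 8.1095 1.5289 0.0961 0.0000] k=[70 71 63 71 45 27 8 4 4 0]
t=7: x=[70.0622 70.1755 64.4065 67.9595 46.0240 27.4236 9.6995 4.5868 3.8733 0.3886] k=[71 71 67 71 47 24 12 2 6 0]
t=8: x=[71.0000 70.6335 67.7024 68.4962 47.3860 25.4882 12.6137 3.4325 5.4194 0.5828] k=[71 71 66 70 43 29 16 0 4 0]
t=9: x=[71.0000 70.5419 66.7878 67.2339 44.4818 29.6173 16.2552 1.8974 3.4914 0.3886] k=[71 71 66 69 44 28 13 5 7 0]
t=10: x=[71.0000 70.5419 66.6974 66.5082 45.1187 28.6116 14.1029 6.1994 6.5708 0.6799] k=[71 69 65 71 46 28 17 6 7 1]
t=11: x=[70.8144 68.7817 65.8734 68.2278 46.9288 29.1548 17.5541 7.4324 6.7608 1.6603] k=[68 67 66 65 45 30 14 7 9 3]

0.0007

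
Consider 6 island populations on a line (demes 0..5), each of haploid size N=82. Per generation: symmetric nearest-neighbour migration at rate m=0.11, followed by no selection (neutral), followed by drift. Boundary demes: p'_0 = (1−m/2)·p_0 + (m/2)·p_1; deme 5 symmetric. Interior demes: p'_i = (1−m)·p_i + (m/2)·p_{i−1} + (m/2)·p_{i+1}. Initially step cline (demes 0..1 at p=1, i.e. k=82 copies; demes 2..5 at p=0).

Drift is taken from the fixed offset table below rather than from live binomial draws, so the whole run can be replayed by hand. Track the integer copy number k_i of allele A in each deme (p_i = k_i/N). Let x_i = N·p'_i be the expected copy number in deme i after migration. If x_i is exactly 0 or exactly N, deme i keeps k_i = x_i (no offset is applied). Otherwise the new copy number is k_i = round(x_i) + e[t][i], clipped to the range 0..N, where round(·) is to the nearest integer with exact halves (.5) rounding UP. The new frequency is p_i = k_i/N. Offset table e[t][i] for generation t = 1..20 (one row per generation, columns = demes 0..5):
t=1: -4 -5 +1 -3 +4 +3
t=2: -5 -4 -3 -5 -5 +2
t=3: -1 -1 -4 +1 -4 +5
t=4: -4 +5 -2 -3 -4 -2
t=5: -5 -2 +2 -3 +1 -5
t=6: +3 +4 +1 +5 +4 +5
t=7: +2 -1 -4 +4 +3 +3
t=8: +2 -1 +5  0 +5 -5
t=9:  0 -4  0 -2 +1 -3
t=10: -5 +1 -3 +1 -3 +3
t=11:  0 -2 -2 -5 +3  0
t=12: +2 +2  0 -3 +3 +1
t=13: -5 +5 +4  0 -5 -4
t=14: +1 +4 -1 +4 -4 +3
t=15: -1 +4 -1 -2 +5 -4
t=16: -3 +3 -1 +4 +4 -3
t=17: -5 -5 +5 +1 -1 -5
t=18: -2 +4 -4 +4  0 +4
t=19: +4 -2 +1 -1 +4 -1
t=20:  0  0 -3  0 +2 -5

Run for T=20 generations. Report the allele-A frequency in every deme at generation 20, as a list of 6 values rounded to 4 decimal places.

[0.6220, 0.5976, 0.3049, 0.2195, 0.1829, 0.0000]

t=0: k=[82 82 0 0 0 0]
t=1: x=[82.0000 77.4900 4.5100 0.0000 0.0000 0.0000] k=[82 72 6 0 0 0]
t=2: x=[81.4500 68.9200 9.3000 0.3300 0.0000 0.0000] k=[76 65 6 0 0 0]
t=3: x=[75.3950 62.3600 8.9150 0.3300 0.0000 0.0000] k=[74 61 5 1 0 0]
t=4: x=[73.2850 58.6350 7.8600 1.1650 0.0550 0.0000] k=[69 64 6 0 0 0]
t=5: x=[68.7250 61.0850 8.8600 0.3300 0.0000 0.0000] k=[64 59 11 0 0 0]
t=6: x=[63.7250 56.6350 13.0350 0.6050 0.0000 0.0000] k=[67 61 14 6 0 0]
t=7: x=[66.6700 58.7450 16.1450 6.1100 0.3300 0.0000] k=[69 58 12 10 3 0]
t=8: x=[68.3950 56.0750 14.4200 9.7250 3.2200 0.1650] k=[70 55 19 10 8 0]
t=9: x=[69.1750 53.8450 20.4850 10.3850 7.6700 0.4400] k=[69 50 20 8 9 0]
t=10: x=[67.9550 49.3950 20.9900 8.7150 8.4500 0.4950] k=[63 50 18 10 5 3]
t=11: x=[62.2850 48.9550 19.3200 10.1650 5.1650 3.1100] k=[62 47 17 5 8 3]
t=12: x=[61.1750 46.1750 17.9900 5.8250 7.5600 3.2750] k=[63 48 18 3 11 4]
t=13: x=[62.1750 47.1750 18.8250 4.2650 10.1750 4.3850] k=[57 52 23 4 5 0]
t=14: x=[56.7250 50.6800 23.5500 5.1000 4.6700 0.2750] k=[58 55 23 9 1 3]
t=15: x=[57.8350 53.4050 23.9900 9.3300 1.5500 2.8900] k=[57 57 23 7 7 0]
t=16: x=[57.0000 55.1300 23.9900 7.8800 6.6150 0.3850] k=[54 58 23 12 11 0]
t=17: x=[54.2200 55.8550 24.3200 12.5500 10.4500 0.6050] k=[49 51 29 14 9 0]
t=18: x=[49.1100 49.6800 29.3850 14.5500 8.7800 0.4950] k=[47 54 25 19 9 4]
t=19: x=[47.3850 52.0200 26.2650 18.7800 9.2750 4.2750] k=[51 50 27 18 13 3]
t=20: x=[50.9450 48.7900 27.7700 18.2200 12.7250 3.5500] k=[51 49 25 18 15 0]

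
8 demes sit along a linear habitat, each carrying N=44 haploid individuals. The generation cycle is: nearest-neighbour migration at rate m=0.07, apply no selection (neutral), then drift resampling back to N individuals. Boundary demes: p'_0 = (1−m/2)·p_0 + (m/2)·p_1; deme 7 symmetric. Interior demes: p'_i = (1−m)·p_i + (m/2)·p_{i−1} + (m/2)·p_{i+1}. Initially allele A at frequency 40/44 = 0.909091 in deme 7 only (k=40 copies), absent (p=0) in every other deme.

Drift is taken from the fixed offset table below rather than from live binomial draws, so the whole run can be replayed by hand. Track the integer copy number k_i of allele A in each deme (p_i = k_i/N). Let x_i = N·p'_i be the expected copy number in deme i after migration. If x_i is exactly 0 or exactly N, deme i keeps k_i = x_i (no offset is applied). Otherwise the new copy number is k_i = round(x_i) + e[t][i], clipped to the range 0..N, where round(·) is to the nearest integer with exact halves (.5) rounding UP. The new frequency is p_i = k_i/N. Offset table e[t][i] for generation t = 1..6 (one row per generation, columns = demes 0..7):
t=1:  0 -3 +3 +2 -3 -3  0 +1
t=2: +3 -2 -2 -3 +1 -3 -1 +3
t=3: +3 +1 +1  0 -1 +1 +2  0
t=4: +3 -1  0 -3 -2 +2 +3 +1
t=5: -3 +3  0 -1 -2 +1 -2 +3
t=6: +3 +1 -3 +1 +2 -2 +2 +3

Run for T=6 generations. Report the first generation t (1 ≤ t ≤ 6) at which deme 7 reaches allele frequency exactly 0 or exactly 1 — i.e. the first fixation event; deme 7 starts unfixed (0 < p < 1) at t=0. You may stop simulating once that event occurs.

t=0: k=[0 0 0 0 0 0 0 40]
t=1: x=[0.0000 0.0000 0.0000 0.0000 0.0000 0.0000 1.4000 38.6000] k=[0 0 0 0 0 0 1 40]
t=2: x=[0.0000 0.0000 0.0000 0.0000 0.0000 0.0350 2.3300 38.6350] k=[0 0 0 0 0 0 1 42]
t=3: x=[0.0000 0.0000 0.0000 0.0000 0.0000 0.0350 2.4000 40.5650] k=[0 0 0 0 0 1 4 41]
t=4: x=[0.0000 0.0000 0.0000 0.0000 0.0350 1.0700 5.1900 39.7050] k=[0 0 0 0 0 3 8 41]
t=5: x=[0.0000 0.0000 0.0000 0.0000 0.1050 3.0700 8.9800 39.8450] k=[0 0 0 0 0 4 7 43]
t=6: x=[0.0000 0.0000 0.0000 0.0000 0.1400 3.9650 8.1550 41.7400] k=[0 0 0 0 2 2 10 44]

6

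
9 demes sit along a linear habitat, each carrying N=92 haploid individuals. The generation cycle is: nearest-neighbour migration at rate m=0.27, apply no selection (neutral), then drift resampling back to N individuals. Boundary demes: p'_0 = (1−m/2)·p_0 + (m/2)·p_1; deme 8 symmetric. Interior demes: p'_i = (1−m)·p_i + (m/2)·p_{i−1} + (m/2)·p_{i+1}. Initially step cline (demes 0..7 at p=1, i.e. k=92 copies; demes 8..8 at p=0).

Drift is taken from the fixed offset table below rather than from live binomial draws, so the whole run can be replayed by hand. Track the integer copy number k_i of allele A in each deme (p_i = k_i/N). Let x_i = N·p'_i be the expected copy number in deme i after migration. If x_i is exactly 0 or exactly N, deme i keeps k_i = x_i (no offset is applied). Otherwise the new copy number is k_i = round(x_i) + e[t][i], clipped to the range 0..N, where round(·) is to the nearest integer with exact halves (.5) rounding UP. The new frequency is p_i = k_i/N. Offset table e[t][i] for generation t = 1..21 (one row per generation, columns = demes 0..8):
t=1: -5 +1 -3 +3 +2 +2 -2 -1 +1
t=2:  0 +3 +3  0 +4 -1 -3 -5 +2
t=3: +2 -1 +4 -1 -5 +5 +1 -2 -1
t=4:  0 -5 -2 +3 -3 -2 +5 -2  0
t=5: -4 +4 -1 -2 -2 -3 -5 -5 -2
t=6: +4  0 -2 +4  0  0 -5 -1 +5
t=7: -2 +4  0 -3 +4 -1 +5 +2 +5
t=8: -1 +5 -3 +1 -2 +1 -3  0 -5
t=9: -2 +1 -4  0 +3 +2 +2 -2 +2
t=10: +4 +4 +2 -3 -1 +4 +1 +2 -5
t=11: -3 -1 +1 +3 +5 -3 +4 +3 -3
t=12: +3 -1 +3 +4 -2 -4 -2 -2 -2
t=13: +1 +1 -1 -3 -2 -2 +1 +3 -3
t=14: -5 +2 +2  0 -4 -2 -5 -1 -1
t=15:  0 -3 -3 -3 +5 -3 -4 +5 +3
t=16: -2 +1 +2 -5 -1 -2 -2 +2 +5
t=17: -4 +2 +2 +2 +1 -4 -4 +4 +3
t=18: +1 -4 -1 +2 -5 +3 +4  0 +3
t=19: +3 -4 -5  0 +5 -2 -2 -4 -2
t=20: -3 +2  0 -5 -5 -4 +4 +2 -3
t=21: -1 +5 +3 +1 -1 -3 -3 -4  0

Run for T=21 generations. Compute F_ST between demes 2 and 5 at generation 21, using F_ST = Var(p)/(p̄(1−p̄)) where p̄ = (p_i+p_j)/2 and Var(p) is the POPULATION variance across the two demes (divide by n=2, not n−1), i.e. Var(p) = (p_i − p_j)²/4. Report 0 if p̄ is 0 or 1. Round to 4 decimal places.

t=0: k=[92 92 92 92 92 92 92 92 0]
t=1: x=[92.0000 92.0000 92.0000 92.0000 92.0000 92.0000 92.0000 79.5800 12.4200] k=[92 92 92 92 92 92 92 79 13]
t=2: x=[92.0000 92.0000 92.0000 92.0000 92.0000 92.0000 90.2450 71.8450 21.9100] k=[92 92 92 92 92 92 87 67 24]
t=3: x=[92.0000 92.0000 92.0000 92.0000 92.0000 91.3250 84.9750 63.8950 29.8050] k=[92 92 92 92 92 92 86 62 29]
t=4: x=[92.0000 92.0000 92.0000 92.0000 92.0000 91.1900 83.5700 60.7850 33.4550] k=[92 92 92 92 92 89 89 59 33]
t=5: x=[92.0000 92.0000 92.0000 92.0000 91.5950 89.4050 84.9500 59.5400 36.5100] k=[92 92 92 92 90 86 80 55 35]
t=6: x=[92.0000 92.0000 92.0000 91.7300 89.7300 85.7300 77.4350 55.6750 37.7000] k=[92 92 92 92 90 86 72 55 43]
t=7: x=[92.0000 92.0000 92.0000 91.7300 89.7300 84.6500 71.5950 55.6750 44.6200] k=[92 92 92 89 92 84 77 58 50]
t=8: x=[92.0000 92.0000 91.5950 89.8100 90.5150 84.1350 75.3800 59.4850 51.0800] k=[92 92 89 91 89 85 72 59 46]
t=9: x=[92.0000 91.5950 89.6750 90.4600 88.7300 83.7850 72.0000 59.0000 47.7550] k=[92 92 86 90 92 86 74 57 50]
t=10: x=[92.0000 91.1900 87.3500 89.7300 90.9200 85.1900 73.3250 58.3500 50.9450] k=[92 92 89 87 90 89 74 60 46]
t=11: x=[92.0000 91.5950 89.1350 87.6750 89.4600 87.1100 74.1350 60.0000 47.8900] k=[92 91 90 91 92 84 78 63 45]
t=12: x=[91.8650 91.0000 90.2700 91.0000 90.7850 84.2700 76.7850 62.5950 47.4300] k=[92 90 92 92 89 80 75 61 45]
t=13: x=[91.7300 90.5400 91.7300 91.5950 88.1900 80.5400 73.7850 60.7300 47.1600] k=[92 92 91 89 86 79 75 64 44]
t=14: x=[92.0000 91.8650 90.8650 88.8650 85.4600 79.4050 74.0550 62.7850 46.7000] k=[92 92 92 89 81 77 69 62 46]
t=15: x=[92.0000 92.0000 91.5950 88.3250 81.5400 76.4600 69.1350 60.7850 48.1600] k=[92 92 89 85 87 73 65 66 51]
t=16: x=[92.0000 91.5950 88.8650 85.8100 84.8400 73.8100 66.2150 63.8400 53.0250] k=[92 92 91 81 84 72 64 66 58]
t=17: x=[92.0000 91.8650 89.7850 82.7550 81.9750 72.5400 65.3500 64.6500 59.0800] k=[92 92 92 85 83 69 61 69 62]
t=18: x=[92.0000 92.0000 91.0550 85.6750 81.3800 69.8100 63.1600 66.9750 62.9450] k=[92 92 90 88 76 73 67 67 66]
t=19: x=[92.0000 91.7300 90.0000 86.6500 77.2150 72.5950 67.8100 66.8650 66.1350] k=[92 88 85 87 82 71 66 63 64]
t=20: x=[91.4600 88.1350 85.6750 86.0550 81.1900 71.8100 66.2700 63.5400 63.8650] k=[88 90 86 81 76 68 70 66 61]
t=21: x=[88.2700 89.1900 85.8650 81.0000 75.5950 69.3500 69.1900 65.8650 61.6750] k=[87 92 89 82 75 66 66 62 62]

0.1177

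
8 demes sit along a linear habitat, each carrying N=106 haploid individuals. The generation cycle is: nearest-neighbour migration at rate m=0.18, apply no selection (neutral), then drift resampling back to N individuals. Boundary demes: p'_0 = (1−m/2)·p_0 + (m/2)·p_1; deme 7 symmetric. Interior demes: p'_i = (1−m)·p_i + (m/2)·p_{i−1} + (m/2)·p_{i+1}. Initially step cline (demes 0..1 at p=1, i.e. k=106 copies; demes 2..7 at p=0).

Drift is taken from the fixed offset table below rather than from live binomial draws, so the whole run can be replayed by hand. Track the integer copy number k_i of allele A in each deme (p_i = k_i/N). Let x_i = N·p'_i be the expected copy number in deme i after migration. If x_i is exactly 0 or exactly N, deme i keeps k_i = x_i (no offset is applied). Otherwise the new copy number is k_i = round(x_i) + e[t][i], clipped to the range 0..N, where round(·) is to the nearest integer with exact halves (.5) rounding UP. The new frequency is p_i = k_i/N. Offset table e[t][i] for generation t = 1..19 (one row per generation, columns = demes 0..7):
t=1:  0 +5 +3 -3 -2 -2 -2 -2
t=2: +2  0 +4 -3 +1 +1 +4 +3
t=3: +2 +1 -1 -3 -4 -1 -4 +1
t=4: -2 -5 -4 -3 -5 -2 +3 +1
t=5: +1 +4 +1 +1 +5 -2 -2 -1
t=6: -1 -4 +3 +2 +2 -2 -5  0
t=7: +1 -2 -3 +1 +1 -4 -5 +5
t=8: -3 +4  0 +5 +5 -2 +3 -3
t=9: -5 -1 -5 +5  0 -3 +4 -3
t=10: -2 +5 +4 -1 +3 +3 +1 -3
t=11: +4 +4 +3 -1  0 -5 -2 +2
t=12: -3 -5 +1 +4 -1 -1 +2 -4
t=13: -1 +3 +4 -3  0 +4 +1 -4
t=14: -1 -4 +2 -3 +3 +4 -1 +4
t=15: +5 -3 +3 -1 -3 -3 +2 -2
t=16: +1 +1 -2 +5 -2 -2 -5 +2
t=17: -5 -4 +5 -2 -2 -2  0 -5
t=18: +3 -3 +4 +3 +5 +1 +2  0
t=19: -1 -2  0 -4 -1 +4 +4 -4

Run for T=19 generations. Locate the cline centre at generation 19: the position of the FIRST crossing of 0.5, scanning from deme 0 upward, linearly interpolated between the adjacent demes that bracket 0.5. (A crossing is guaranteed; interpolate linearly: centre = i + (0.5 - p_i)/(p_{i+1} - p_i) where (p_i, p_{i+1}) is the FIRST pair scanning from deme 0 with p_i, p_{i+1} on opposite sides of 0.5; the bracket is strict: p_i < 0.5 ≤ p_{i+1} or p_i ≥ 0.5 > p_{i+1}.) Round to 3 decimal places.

2.038

t=0: k=[106 106 0 0 0 0 0 0]
t=1: x=[106.0000 96.4600 9.5400 0.0000 0.0000 0.0000 0.0000 0.0000] k=[106 101 13 0 0 0 0 0]
t=2: x=[105.5500 93.5300 19.7500 1.1700 0.0000 0.0000 0.0000 0.0000] k=[106 94 24 0 0 0 0 0]
t=3: x=[104.9200 88.7800 28.1400 2.1600 0.0000 0.0000 0.0000 0.0000] k=[106 90 27 0 0 0 0 0]
t=4: x=[104.5600 85.7700 30.2400 2.4300 0.0000 0.0000 0.0000 0.0000] k=[103 81 26 0 0 0 0 0]
t=5: x=[101.0200 78.0300 28.6100 2.3400 0.0000 0.0000 0.0000 0.0000] k=[102 82 30 3 0 0 0 0]
t=6: x=[100.2000 79.1200 32.2500 5.1600 0.2700 0.0000 0.0000 0.0000] k=[99 75 35 7 2 0 0 0]
t=7: x=[96.8400 73.5600 36.0800 9.0700 2.2700 0.1800 0.0000 0.0000] k=[98 72 33 10 3 0 0 0]
t=8: x=[95.6600 70.8300 34.4400 11.4400 3.3600 0.2700 0.0000 0.0000] k=[93 75 34 16 8 0 0 0]
t=9: x=[91.3800 72.9300 36.0700 16.9000 8.0000 0.7200 0.0000 0.0000] k=[86 72 31 22 8 0 0 0]
t=10: x=[84.7400 69.5700 33.8800 21.5500 8.5400 0.7200 0.0000 0.0000] k=[83 75 38 21 12 4 0 0]
t=11: x=[82.2800 72.3900 39.8000 21.7200 12.0900 4.3600 0.3600 0.0000] k=[86 76 43 21 12 0 0 0]
t=12: x=[85.1000 73.9300 43.9900 22.1700 11.7300 1.0800 0.0000 0.0000] k=[82 69 45 26 11 0 0 0]
t=13: x=[80.8300 68.0100 45.4500 26.3600 11.3600 0.9900 0.0000 0.0000] k=[80 71 49 23 11 5 0 0]
t=14: x=[79.1900 69.8300 48.6400 24.2600 11.5400 5.0900 0.4500 0.0000] k=[78 66 51 21 15 9 0 0]
t=15: x=[76.9200 65.7300 49.6500 23.1600 15.0000 8.7300 0.8100 0.0000] k=[82 63 53 22 12 6 3 0]
t=16: x=[80.2900 63.8100 51.1100 23.8900 12.3600 6.2700 3.0000 0.2700] k=[81 65 49 29 10 4 0 2]
t=17: x=[79.5600 65.0000 48.6400 29.0900 11.1700 4.1800 0.5400 1.8200] k=[75 61 54 27 9 2 1 0]
t=18: x=[73.7400 61.6300 52.2000 27.8100 9.9900 2.5400 1.0000 0.0900] k=[77 59 56 31 15 4 3 0]
t=19: x=[75.3800 60.3500 54.0200 31.8100 15.4500 4.9000 2.8200 0.2700] k=[74 58 54 28 14 9 7 0]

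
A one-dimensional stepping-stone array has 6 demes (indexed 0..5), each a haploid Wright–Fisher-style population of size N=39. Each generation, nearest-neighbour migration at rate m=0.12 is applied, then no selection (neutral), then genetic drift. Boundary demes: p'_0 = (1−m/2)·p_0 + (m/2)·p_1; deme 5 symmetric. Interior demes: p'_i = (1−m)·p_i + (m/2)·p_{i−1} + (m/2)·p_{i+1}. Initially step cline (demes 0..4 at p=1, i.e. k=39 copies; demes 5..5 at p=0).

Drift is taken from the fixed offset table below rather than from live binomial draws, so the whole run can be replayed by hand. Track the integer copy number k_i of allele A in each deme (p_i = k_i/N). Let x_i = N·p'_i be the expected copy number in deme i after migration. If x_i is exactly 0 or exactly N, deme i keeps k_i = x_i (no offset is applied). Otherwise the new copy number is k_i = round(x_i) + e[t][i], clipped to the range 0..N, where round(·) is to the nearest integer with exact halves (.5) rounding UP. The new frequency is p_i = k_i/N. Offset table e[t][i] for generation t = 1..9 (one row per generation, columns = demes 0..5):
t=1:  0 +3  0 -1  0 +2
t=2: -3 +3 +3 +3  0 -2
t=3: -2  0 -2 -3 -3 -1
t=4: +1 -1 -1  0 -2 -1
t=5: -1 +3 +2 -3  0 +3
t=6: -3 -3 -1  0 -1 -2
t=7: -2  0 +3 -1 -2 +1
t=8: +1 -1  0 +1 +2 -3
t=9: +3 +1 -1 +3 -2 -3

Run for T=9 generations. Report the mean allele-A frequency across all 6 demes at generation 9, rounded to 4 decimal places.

0.7735

t=0: k=[39 39 39 39 39 0]
t=1: x=[39.0000 39.0000 39.0000 39.0000 36.6600 2.3400] k=[39 39 39 39 37 4]
t=2: x=[39.0000 39.0000 39.0000 38.8800 35.1400 5.9800] k=[39 39 39 39 35 4]
t=3: x=[39.0000 39.0000 39.0000 38.7600 33.3800 5.8600] k=[39 39 39 36 30 5]
t=4: x=[39.0000 39.0000 38.8200 35.8200 28.8600 6.5000] k=[39 39 38 36 27 6]
t=5: x=[39.0000 38.9400 37.9400 35.5800 26.2800 7.2600] k=[39 39 39 33 26 10]
t=6: x=[39.0000 39.0000 38.6400 32.9400 25.4600 10.9600] k=[39 39 38 33 24 9]
t=7: x=[39.0000 38.9400 37.7600 32.7600 23.6400 9.9000] k=[39 39 39 32 22 11]
t=8: x=[39.0000 39.0000 38.5800 31.8200 21.9400 11.6600] k=[39 39 39 33 24 9]
t=9: x=[39.0000 39.0000 38.6400 32.8200 23.6400 9.9000] k=[39 39 38 36 22 7]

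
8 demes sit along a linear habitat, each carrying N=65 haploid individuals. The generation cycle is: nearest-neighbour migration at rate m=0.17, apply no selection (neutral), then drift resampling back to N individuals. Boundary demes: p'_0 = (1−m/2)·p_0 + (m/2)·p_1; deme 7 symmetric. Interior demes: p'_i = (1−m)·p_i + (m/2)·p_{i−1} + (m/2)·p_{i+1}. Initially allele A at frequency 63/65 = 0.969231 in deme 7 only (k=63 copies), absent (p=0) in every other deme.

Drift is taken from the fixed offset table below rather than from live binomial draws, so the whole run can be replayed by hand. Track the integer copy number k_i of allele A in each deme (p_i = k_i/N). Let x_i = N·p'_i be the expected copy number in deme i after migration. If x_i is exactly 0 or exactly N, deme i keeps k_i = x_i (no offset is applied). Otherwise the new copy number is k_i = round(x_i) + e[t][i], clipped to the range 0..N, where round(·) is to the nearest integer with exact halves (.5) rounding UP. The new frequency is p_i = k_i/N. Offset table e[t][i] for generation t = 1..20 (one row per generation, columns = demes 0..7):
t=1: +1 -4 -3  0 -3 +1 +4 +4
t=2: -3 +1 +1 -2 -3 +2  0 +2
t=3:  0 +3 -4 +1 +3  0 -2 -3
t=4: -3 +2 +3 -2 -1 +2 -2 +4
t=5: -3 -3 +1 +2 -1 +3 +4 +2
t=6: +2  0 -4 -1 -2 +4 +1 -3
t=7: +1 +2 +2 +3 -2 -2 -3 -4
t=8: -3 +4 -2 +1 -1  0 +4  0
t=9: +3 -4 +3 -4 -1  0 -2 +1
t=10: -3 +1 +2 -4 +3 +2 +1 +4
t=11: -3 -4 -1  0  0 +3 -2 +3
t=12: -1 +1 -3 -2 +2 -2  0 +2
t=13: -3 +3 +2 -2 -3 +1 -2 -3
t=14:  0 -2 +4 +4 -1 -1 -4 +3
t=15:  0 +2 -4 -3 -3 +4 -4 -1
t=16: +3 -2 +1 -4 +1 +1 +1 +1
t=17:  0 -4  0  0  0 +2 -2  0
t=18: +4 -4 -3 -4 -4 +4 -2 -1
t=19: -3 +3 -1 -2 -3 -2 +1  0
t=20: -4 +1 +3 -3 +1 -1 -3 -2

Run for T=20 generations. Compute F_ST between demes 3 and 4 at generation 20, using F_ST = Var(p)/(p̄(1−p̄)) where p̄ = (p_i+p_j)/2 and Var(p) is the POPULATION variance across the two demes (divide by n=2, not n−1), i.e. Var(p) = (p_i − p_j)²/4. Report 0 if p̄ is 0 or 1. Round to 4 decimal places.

0.0236

t=0: k=[0 0 0 0 0 0 0 63]
t=1: x=[0.0000 0.0000 0.0000 0.0000 0.0000 0.0000 5.3550 57.6450] k=[0 0 0 0 0 0 9 62]
t=2: x=[0.0000 0.0000 0.0000 0.0000 0.0000 0.7650 12.7400 57.4950] k=[0 0 0 0 0 3 13 59]
t=3: x=[0.0000 0.0000 0.0000 0.0000 0.2550 3.5950 16.0600 55.0900] k=[0 0 0 0 3 4 14 52]
t=4: x=[0.0000 0.0000 0.0000 0.2550 2.8300 4.7650 16.3800 48.7700] k=[0 0 0 0 2 7 14 53]
t=5: x=[0.0000 0.0000 0.0000 0.1700 2.2550 7.1700 16.7200 49.6850] k=[0 0 0 2 1 10 21 52]
t=6: x=[0.0000 0.0000 0.1700 1.7450 1.8500 10.1700 22.7000 49.3650] k=[0 0 0 1 0 14 24 46]
t=7: x=[0.0000 0.0000 0.0850 0.8300 1.2750 13.6600 25.0200 44.1300] k=[0 0 2 4 0 12 22 40]
t=8: x=[0.0000 0.1700 2.0000 3.4900 1.3600 11.8300 22.6800 38.4700] k=[0 4 0 4 0 12 27 38]
t=9: x=[0.3400 3.3200 0.6800 3.3200 1.3600 12.2550 26.6600 37.0650] k=[3 0 4 0 0 12 25 38]
t=10: x=[2.7450 0.5950 3.3200 0.3400 1.0200 12.0850 25.0000 36.8950] k=[0 2 5 0 4 14 26 41]
t=11: x=[0.1700 2.0850 4.3200 0.7650 4.5100 14.1700 26.2550 39.7250] k=[0 0 3 1 5 17 24 43]
t=12: x=[0.0000 0.2550 2.5750 1.5100 5.6800 16.5750 25.0200 41.3850] k=[0 1 0 0 8 15 25 43]
t=13: x=[0.0850 0.8300 0.0850 0.6800 7.9150 15.2550 25.6800 41.4700] k=[0 4 2 0 5 16 24 38]
t=14: x=[0.3400 3.4900 2.0000 0.5950 5.5100 15.7450 24.5100 36.8100] k=[0 1 6 5 5 15 21 40]
t=15: x=[0.0850 1.3400 5.4900 5.0850 5.8500 14.6600 22.1050 38.3850] k=[0 3 1 2 3 19 18 37]
t=16: x=[0.2550 2.5750 1.2550 2.0000 4.2750 17.5550 19.7000 35.3850] k=[3 1 2 0 5 19 21 36]
t=17: x=[2.8300 1.2550 1.7450 0.5950 5.7650 17.9800 22.1050 34.7250] k=[3 0 2 1 6 20 20 35]
t=18: x=[2.7450 0.4250 1.7450 1.5100 6.7650 18.8100 21.2750 33.7250] k=[7 0 0 0 3 23 19 33]
t=19: x=[6.4050 0.5950 0.0000 0.2550 4.4450 20.9600 20.5300 31.8100] k=[3 4 0 0 1 19 22 32]
t=20: x=[3.0850 3.5750 0.3400 0.0850 2.4450 17.7250 22.5950 31.1500] k=[0 5 3 0 3 17 20 29]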